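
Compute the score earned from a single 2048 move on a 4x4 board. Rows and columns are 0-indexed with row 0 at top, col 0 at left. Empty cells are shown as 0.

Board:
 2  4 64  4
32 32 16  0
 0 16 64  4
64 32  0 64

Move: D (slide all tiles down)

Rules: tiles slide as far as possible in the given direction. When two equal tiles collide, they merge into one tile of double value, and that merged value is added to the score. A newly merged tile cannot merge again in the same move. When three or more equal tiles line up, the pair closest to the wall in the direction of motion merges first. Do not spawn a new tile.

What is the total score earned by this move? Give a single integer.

Slide down:
col 0: [2, 32, 0, 64] -> [0, 2, 32, 64]  score +0 (running 0)
col 1: [4, 32, 16, 32] -> [4, 32, 16, 32]  score +0 (running 0)
col 2: [64, 16, 64, 0] -> [0, 64, 16, 64]  score +0 (running 0)
col 3: [4, 0, 4, 64] -> [0, 0, 8, 64]  score +8 (running 8)
Board after move:
 0  4  0  0
 2 32 64  0
32 16 16  8
64 32 64 64

Answer: 8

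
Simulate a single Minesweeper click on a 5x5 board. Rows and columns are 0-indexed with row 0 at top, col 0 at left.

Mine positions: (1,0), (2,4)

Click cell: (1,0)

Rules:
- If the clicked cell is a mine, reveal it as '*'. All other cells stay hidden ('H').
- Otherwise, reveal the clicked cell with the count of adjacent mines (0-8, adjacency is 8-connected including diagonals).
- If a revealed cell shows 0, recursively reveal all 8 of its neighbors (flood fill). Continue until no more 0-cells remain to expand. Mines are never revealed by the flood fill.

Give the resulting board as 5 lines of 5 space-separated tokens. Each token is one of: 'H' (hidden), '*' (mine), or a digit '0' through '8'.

H H H H H
* H H H H
H H H H H
H H H H H
H H H H H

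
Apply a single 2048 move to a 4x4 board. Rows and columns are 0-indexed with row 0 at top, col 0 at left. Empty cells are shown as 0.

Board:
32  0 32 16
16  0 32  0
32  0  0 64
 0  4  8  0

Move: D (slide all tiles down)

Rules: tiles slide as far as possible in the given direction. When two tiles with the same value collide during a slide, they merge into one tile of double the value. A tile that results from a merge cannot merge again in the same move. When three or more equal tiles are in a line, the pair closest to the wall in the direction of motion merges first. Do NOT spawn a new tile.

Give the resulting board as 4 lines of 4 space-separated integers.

Answer:  0  0  0  0
32  0  0  0
16  0 64 16
32  4  8 64

Derivation:
Slide down:
col 0: [32, 16, 32, 0] -> [0, 32, 16, 32]
col 1: [0, 0, 0, 4] -> [0, 0, 0, 4]
col 2: [32, 32, 0, 8] -> [0, 0, 64, 8]
col 3: [16, 0, 64, 0] -> [0, 0, 16, 64]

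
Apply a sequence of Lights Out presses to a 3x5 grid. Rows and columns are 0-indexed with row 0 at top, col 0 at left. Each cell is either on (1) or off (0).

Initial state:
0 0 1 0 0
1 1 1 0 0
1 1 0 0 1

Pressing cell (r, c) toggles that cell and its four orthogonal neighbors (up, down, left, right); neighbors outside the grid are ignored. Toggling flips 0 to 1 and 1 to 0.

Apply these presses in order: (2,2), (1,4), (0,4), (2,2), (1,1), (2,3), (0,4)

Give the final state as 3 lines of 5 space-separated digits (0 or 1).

Answer: 0 1 1 0 1
0 0 0 0 1
1 0 1 1 1

Derivation:
After press 1 at (2,2):
0 0 1 0 0
1 1 0 0 0
1 0 1 1 1

After press 2 at (1,4):
0 0 1 0 1
1 1 0 1 1
1 0 1 1 0

After press 3 at (0,4):
0 0 1 1 0
1 1 0 1 0
1 0 1 1 0

After press 4 at (2,2):
0 0 1 1 0
1 1 1 1 0
1 1 0 0 0

After press 5 at (1,1):
0 1 1 1 0
0 0 0 1 0
1 0 0 0 0

After press 6 at (2,3):
0 1 1 1 0
0 0 0 0 0
1 0 1 1 1

After press 7 at (0,4):
0 1 1 0 1
0 0 0 0 1
1 0 1 1 1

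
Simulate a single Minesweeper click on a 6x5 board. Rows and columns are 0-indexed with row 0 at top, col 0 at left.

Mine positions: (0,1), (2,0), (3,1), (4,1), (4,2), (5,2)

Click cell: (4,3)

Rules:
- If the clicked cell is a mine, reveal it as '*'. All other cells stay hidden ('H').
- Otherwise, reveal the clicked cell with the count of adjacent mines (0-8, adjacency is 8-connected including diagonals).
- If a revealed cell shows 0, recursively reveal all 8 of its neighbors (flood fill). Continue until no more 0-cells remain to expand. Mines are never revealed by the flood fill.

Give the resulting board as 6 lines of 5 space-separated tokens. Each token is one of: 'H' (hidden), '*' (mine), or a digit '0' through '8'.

H H H H H
H H H H H
H H H H H
H H H H H
H H H 2 H
H H H H H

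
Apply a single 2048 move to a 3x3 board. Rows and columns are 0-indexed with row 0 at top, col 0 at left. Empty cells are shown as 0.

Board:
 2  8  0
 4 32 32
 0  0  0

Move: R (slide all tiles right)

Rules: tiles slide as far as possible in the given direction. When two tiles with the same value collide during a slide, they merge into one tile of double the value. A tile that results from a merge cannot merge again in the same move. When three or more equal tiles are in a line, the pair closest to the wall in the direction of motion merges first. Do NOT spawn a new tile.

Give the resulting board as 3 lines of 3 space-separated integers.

Slide right:
row 0: [2, 8, 0] -> [0, 2, 8]
row 1: [4, 32, 32] -> [0, 4, 64]
row 2: [0, 0, 0] -> [0, 0, 0]

Answer:  0  2  8
 0  4 64
 0  0  0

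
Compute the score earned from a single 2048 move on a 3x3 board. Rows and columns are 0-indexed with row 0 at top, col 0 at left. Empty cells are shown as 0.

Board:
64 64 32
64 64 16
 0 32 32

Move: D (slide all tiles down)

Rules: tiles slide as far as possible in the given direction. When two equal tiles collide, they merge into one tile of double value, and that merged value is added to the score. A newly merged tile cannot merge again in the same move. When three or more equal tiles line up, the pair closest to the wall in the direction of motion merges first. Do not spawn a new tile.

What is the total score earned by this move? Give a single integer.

Answer: 256

Derivation:
Slide down:
col 0: [64, 64, 0] -> [0, 0, 128]  score +128 (running 128)
col 1: [64, 64, 32] -> [0, 128, 32]  score +128 (running 256)
col 2: [32, 16, 32] -> [32, 16, 32]  score +0 (running 256)
Board after move:
  0   0  32
  0 128  16
128  32  32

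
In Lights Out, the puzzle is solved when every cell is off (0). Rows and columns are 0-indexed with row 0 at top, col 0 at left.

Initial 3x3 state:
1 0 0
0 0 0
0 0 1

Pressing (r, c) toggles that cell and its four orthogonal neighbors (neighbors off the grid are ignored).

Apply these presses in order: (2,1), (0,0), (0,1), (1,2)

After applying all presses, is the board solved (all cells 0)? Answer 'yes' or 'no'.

After press 1 at (2,1):
1 0 0
0 1 0
1 1 0

After press 2 at (0,0):
0 1 0
1 1 0
1 1 0

After press 3 at (0,1):
1 0 1
1 0 0
1 1 0

After press 4 at (1,2):
1 0 0
1 1 1
1 1 1

Lights still on: 7

Answer: no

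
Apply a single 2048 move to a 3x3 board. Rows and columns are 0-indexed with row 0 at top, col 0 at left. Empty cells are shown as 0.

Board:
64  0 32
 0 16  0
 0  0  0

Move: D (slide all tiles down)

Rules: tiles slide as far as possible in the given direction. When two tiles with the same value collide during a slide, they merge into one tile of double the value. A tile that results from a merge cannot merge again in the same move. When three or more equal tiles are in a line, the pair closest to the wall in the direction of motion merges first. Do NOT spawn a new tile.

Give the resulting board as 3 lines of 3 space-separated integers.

Answer:  0  0  0
 0  0  0
64 16 32

Derivation:
Slide down:
col 0: [64, 0, 0] -> [0, 0, 64]
col 1: [0, 16, 0] -> [0, 0, 16]
col 2: [32, 0, 0] -> [0, 0, 32]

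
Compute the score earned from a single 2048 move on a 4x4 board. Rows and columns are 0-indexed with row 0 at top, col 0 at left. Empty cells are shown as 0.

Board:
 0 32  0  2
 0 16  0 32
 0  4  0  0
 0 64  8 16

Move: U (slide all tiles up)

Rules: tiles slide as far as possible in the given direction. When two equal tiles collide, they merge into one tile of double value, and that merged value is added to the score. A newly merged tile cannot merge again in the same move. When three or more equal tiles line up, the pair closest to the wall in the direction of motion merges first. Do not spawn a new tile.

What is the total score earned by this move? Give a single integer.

Slide up:
col 0: [0, 0, 0, 0] -> [0, 0, 0, 0]  score +0 (running 0)
col 1: [32, 16, 4, 64] -> [32, 16, 4, 64]  score +0 (running 0)
col 2: [0, 0, 0, 8] -> [8, 0, 0, 0]  score +0 (running 0)
col 3: [2, 32, 0, 16] -> [2, 32, 16, 0]  score +0 (running 0)
Board after move:
 0 32  8  2
 0 16  0 32
 0  4  0 16
 0 64  0  0

Answer: 0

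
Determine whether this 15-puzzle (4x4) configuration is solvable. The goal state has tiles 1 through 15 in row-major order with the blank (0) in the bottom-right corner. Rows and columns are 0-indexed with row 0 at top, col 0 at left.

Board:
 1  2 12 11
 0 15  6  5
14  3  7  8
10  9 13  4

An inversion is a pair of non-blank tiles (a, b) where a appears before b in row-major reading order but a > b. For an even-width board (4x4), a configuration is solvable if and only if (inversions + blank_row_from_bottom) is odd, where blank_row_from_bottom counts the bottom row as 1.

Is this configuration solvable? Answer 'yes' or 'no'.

Answer: no

Derivation:
Inversions: 45
Blank is in row 1 (0-indexed from top), which is row 3 counting from the bottom (bottom = 1).
45 + 3 = 48, which is even, so the puzzle is not solvable.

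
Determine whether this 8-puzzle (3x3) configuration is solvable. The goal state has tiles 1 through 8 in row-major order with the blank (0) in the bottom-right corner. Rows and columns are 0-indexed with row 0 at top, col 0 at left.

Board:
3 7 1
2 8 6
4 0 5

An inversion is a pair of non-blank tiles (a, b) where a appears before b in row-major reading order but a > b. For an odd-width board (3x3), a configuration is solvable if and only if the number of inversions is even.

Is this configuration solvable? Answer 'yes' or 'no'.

Answer: yes

Derivation:
Inversions (pairs i<j in row-major order where tile[i] > tile[j] > 0): 12
12 is even, so the puzzle is solvable.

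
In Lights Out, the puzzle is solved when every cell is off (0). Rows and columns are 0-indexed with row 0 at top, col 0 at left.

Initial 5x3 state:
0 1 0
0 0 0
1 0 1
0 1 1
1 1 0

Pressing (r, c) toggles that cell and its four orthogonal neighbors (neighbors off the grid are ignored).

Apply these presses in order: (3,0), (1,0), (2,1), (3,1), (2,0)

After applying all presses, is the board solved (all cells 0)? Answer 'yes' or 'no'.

After press 1 at (3,0):
0 1 0
0 0 0
0 0 1
1 0 1
0 1 0

After press 2 at (1,0):
1 1 0
1 1 0
1 0 1
1 0 1
0 1 0

After press 3 at (2,1):
1 1 0
1 0 0
0 1 0
1 1 1
0 1 0

After press 4 at (3,1):
1 1 0
1 0 0
0 0 0
0 0 0
0 0 0

After press 5 at (2,0):
1 1 0
0 0 0
1 1 0
1 0 0
0 0 0

Lights still on: 5

Answer: no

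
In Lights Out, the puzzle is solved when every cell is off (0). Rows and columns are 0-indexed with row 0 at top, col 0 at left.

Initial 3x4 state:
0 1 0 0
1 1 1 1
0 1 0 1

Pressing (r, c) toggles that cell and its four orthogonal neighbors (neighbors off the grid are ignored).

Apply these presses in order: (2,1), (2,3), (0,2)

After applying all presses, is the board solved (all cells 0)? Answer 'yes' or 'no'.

Answer: no

Derivation:
After press 1 at (2,1):
0 1 0 0
1 0 1 1
1 0 1 1

After press 2 at (2,3):
0 1 0 0
1 0 1 0
1 0 0 0

After press 3 at (0,2):
0 0 1 1
1 0 0 0
1 0 0 0

Lights still on: 4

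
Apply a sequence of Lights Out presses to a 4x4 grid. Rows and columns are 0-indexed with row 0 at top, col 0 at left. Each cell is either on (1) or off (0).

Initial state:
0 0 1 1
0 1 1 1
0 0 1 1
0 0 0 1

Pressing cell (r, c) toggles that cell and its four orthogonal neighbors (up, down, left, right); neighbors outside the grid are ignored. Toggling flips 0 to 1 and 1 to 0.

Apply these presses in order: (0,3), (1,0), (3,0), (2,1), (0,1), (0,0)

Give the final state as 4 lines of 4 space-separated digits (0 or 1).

Answer: 1 0 1 0
0 0 1 0
1 1 0 1
1 0 0 1

Derivation:
After press 1 at (0,3):
0 0 0 0
0 1 1 0
0 0 1 1
0 0 0 1

After press 2 at (1,0):
1 0 0 0
1 0 1 0
1 0 1 1
0 0 0 1

After press 3 at (3,0):
1 0 0 0
1 0 1 0
0 0 1 1
1 1 0 1

After press 4 at (2,1):
1 0 0 0
1 1 1 0
1 1 0 1
1 0 0 1

After press 5 at (0,1):
0 1 1 0
1 0 1 0
1 1 0 1
1 0 0 1

After press 6 at (0,0):
1 0 1 0
0 0 1 0
1 1 0 1
1 0 0 1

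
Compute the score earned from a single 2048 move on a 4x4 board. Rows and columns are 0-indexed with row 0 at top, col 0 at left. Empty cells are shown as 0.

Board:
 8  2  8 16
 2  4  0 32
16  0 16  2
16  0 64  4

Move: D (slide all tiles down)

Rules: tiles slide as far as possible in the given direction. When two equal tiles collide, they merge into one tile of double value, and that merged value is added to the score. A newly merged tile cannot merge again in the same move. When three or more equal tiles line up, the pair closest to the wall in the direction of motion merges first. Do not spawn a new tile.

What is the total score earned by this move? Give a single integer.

Answer: 32

Derivation:
Slide down:
col 0: [8, 2, 16, 16] -> [0, 8, 2, 32]  score +32 (running 32)
col 1: [2, 4, 0, 0] -> [0, 0, 2, 4]  score +0 (running 32)
col 2: [8, 0, 16, 64] -> [0, 8, 16, 64]  score +0 (running 32)
col 3: [16, 32, 2, 4] -> [16, 32, 2, 4]  score +0 (running 32)
Board after move:
 0  0  0 16
 8  0  8 32
 2  2 16  2
32  4 64  4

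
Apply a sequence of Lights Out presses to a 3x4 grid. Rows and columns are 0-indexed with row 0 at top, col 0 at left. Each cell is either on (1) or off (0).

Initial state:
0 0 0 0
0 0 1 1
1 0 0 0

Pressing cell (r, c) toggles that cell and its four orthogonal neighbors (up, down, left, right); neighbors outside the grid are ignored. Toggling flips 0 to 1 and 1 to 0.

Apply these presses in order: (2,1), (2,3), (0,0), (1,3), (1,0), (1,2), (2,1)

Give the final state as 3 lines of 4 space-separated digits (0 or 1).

Answer: 0 1 1 1
0 0 1 0
0 0 0 0

Derivation:
After press 1 at (2,1):
0 0 0 0
0 1 1 1
0 1 1 0

After press 2 at (2,3):
0 0 0 0
0 1 1 0
0 1 0 1

After press 3 at (0,0):
1 1 0 0
1 1 1 0
0 1 0 1

After press 4 at (1,3):
1 1 0 1
1 1 0 1
0 1 0 0

After press 5 at (1,0):
0 1 0 1
0 0 0 1
1 1 0 0

After press 6 at (1,2):
0 1 1 1
0 1 1 0
1 1 1 0

After press 7 at (2,1):
0 1 1 1
0 0 1 0
0 0 0 0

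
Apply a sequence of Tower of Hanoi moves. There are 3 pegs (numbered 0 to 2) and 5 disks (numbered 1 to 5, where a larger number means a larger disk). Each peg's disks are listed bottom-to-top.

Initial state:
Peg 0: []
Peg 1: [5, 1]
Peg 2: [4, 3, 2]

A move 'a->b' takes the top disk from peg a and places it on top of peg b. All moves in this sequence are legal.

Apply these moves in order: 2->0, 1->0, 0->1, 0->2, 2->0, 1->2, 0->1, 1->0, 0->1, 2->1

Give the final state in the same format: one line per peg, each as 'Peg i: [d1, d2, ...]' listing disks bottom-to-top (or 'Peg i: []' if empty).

After move 1 (2->0):
Peg 0: [2]
Peg 1: [5, 1]
Peg 2: [4, 3]

After move 2 (1->0):
Peg 0: [2, 1]
Peg 1: [5]
Peg 2: [4, 3]

After move 3 (0->1):
Peg 0: [2]
Peg 1: [5, 1]
Peg 2: [4, 3]

After move 4 (0->2):
Peg 0: []
Peg 1: [5, 1]
Peg 2: [4, 3, 2]

After move 5 (2->0):
Peg 0: [2]
Peg 1: [5, 1]
Peg 2: [4, 3]

After move 6 (1->2):
Peg 0: [2]
Peg 1: [5]
Peg 2: [4, 3, 1]

After move 7 (0->1):
Peg 0: []
Peg 1: [5, 2]
Peg 2: [4, 3, 1]

After move 8 (1->0):
Peg 0: [2]
Peg 1: [5]
Peg 2: [4, 3, 1]

After move 9 (0->1):
Peg 0: []
Peg 1: [5, 2]
Peg 2: [4, 3, 1]

After move 10 (2->1):
Peg 0: []
Peg 1: [5, 2, 1]
Peg 2: [4, 3]

Answer: Peg 0: []
Peg 1: [5, 2, 1]
Peg 2: [4, 3]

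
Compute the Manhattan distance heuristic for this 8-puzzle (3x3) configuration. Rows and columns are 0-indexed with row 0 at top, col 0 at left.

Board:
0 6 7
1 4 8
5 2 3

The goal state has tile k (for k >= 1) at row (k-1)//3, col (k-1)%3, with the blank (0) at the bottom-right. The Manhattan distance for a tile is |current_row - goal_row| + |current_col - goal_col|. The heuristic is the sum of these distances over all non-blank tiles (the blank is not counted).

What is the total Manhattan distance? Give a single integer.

Answer: 16

Derivation:
Tile 6: (0,1)->(1,2) = 2
Tile 7: (0,2)->(2,0) = 4
Tile 1: (1,0)->(0,0) = 1
Tile 4: (1,1)->(1,0) = 1
Tile 8: (1,2)->(2,1) = 2
Tile 5: (2,0)->(1,1) = 2
Tile 2: (2,1)->(0,1) = 2
Tile 3: (2,2)->(0,2) = 2
Sum: 2 + 4 + 1 + 1 + 2 + 2 + 2 + 2 = 16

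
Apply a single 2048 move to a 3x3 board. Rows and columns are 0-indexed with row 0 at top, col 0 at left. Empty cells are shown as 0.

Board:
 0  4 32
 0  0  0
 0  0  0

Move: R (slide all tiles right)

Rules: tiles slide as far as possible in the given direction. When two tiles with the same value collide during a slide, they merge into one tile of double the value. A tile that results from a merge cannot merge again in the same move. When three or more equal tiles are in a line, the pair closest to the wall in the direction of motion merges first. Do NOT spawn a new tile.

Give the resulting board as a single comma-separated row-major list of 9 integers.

Slide right:
row 0: [0, 4, 32] -> [0, 4, 32]
row 1: [0, 0, 0] -> [0, 0, 0]
row 2: [0, 0, 0] -> [0, 0, 0]

Answer: 0, 4, 32, 0, 0, 0, 0, 0, 0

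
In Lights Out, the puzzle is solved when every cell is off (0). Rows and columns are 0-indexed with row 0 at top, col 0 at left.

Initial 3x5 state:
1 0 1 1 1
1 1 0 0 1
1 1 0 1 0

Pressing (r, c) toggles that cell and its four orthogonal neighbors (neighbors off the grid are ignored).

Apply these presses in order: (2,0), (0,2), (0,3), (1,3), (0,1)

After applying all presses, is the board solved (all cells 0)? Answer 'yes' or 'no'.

After press 1 at (2,0):
1 0 1 1 1
0 1 0 0 1
0 0 0 1 0

After press 2 at (0,2):
1 1 0 0 1
0 1 1 0 1
0 0 0 1 0

After press 3 at (0,3):
1 1 1 1 0
0 1 1 1 1
0 0 0 1 0

After press 4 at (1,3):
1 1 1 0 0
0 1 0 0 0
0 0 0 0 0

After press 5 at (0,1):
0 0 0 0 0
0 0 0 0 0
0 0 0 0 0

Lights still on: 0

Answer: yes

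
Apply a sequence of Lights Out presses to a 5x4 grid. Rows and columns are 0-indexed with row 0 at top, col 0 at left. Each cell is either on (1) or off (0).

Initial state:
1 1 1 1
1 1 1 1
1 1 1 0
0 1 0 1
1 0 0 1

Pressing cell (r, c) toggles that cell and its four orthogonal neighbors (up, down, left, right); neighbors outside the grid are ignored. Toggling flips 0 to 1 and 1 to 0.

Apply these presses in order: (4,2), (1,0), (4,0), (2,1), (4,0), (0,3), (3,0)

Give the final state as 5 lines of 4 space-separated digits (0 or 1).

After press 1 at (4,2):
1 1 1 1
1 1 1 1
1 1 1 0
0 1 1 1
1 1 1 0

After press 2 at (1,0):
0 1 1 1
0 0 1 1
0 1 1 0
0 1 1 1
1 1 1 0

After press 3 at (4,0):
0 1 1 1
0 0 1 1
0 1 1 0
1 1 1 1
0 0 1 0

After press 4 at (2,1):
0 1 1 1
0 1 1 1
1 0 0 0
1 0 1 1
0 0 1 0

After press 5 at (4,0):
0 1 1 1
0 1 1 1
1 0 0 0
0 0 1 1
1 1 1 0

After press 6 at (0,3):
0 1 0 0
0 1 1 0
1 0 0 0
0 0 1 1
1 1 1 0

After press 7 at (3,0):
0 1 0 0
0 1 1 0
0 0 0 0
1 1 1 1
0 1 1 0

Answer: 0 1 0 0
0 1 1 0
0 0 0 0
1 1 1 1
0 1 1 0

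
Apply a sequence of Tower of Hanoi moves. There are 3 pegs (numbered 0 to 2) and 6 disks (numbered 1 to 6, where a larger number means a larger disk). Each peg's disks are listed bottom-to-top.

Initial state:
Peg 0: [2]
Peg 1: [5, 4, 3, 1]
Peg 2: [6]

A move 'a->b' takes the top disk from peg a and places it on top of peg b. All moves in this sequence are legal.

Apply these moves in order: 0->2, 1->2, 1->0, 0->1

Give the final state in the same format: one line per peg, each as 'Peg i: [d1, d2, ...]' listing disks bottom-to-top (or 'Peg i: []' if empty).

After move 1 (0->2):
Peg 0: []
Peg 1: [5, 4, 3, 1]
Peg 2: [6, 2]

After move 2 (1->2):
Peg 0: []
Peg 1: [5, 4, 3]
Peg 2: [6, 2, 1]

After move 3 (1->0):
Peg 0: [3]
Peg 1: [5, 4]
Peg 2: [6, 2, 1]

After move 4 (0->1):
Peg 0: []
Peg 1: [5, 4, 3]
Peg 2: [6, 2, 1]

Answer: Peg 0: []
Peg 1: [5, 4, 3]
Peg 2: [6, 2, 1]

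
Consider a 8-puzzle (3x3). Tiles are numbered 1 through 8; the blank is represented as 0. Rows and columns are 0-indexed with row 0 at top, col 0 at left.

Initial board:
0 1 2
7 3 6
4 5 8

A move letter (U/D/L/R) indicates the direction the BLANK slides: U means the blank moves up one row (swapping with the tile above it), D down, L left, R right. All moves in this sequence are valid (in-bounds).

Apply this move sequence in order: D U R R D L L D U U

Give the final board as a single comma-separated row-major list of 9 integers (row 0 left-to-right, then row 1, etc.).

Answer: 0, 2, 6, 1, 7, 3, 4, 5, 8

Derivation:
After move 1 (D):
7 1 2
0 3 6
4 5 8

After move 2 (U):
0 1 2
7 3 6
4 5 8

After move 3 (R):
1 0 2
7 3 6
4 5 8

After move 4 (R):
1 2 0
7 3 6
4 5 8

After move 5 (D):
1 2 6
7 3 0
4 5 8

After move 6 (L):
1 2 6
7 0 3
4 5 8

After move 7 (L):
1 2 6
0 7 3
4 5 8

After move 8 (D):
1 2 6
4 7 3
0 5 8

After move 9 (U):
1 2 6
0 7 3
4 5 8

After move 10 (U):
0 2 6
1 7 3
4 5 8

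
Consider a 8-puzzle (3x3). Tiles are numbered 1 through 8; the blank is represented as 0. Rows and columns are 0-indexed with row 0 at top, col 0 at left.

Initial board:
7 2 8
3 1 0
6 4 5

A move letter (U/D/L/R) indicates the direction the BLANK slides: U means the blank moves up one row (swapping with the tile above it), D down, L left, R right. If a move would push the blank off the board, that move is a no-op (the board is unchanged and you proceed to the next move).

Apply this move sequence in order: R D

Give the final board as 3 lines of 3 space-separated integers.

Answer: 7 2 8
3 1 5
6 4 0

Derivation:
After move 1 (R):
7 2 8
3 1 0
6 4 5

After move 2 (D):
7 2 8
3 1 5
6 4 0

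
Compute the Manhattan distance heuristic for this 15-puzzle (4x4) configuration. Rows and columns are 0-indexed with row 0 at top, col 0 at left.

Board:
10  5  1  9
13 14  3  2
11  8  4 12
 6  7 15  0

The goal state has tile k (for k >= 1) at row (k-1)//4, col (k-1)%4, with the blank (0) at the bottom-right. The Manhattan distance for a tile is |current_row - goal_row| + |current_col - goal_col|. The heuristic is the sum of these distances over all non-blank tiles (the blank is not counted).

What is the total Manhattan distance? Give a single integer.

Answer: 34

Derivation:
Tile 10: (0,0)->(2,1) = 3
Tile 5: (0,1)->(1,0) = 2
Tile 1: (0,2)->(0,0) = 2
Tile 9: (0,3)->(2,0) = 5
Tile 13: (1,0)->(3,0) = 2
Tile 14: (1,1)->(3,1) = 2
Tile 3: (1,2)->(0,2) = 1
Tile 2: (1,3)->(0,1) = 3
Tile 11: (2,0)->(2,2) = 2
Tile 8: (2,1)->(1,3) = 3
Tile 4: (2,2)->(0,3) = 3
Tile 12: (2,3)->(2,3) = 0
Tile 6: (3,0)->(1,1) = 3
Tile 7: (3,1)->(1,2) = 3
Tile 15: (3,2)->(3,2) = 0
Sum: 3 + 2 + 2 + 5 + 2 + 2 + 1 + 3 + 2 + 3 + 3 + 0 + 3 + 3 + 0 = 34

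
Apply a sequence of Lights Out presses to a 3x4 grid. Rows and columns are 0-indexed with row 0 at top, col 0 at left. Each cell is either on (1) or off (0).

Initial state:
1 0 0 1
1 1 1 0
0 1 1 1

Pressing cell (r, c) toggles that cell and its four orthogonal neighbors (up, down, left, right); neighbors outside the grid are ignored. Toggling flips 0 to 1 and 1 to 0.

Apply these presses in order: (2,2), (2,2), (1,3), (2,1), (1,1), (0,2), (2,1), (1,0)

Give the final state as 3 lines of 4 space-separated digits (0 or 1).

After press 1 at (2,2):
1 0 0 1
1 1 0 0
0 0 0 0

After press 2 at (2,2):
1 0 0 1
1 1 1 0
0 1 1 1

After press 3 at (1,3):
1 0 0 0
1 1 0 1
0 1 1 0

After press 4 at (2,1):
1 0 0 0
1 0 0 1
1 0 0 0

After press 5 at (1,1):
1 1 0 0
0 1 1 1
1 1 0 0

After press 6 at (0,2):
1 0 1 1
0 1 0 1
1 1 0 0

After press 7 at (2,1):
1 0 1 1
0 0 0 1
0 0 1 0

After press 8 at (1,0):
0 0 1 1
1 1 0 1
1 0 1 0

Answer: 0 0 1 1
1 1 0 1
1 0 1 0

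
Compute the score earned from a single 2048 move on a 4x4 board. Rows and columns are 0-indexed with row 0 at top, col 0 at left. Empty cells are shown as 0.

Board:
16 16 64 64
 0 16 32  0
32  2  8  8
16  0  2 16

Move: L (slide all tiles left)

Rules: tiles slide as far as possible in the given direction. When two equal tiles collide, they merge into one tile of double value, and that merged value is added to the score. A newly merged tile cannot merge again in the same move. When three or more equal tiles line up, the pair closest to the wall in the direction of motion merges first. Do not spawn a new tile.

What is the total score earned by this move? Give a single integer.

Answer: 176

Derivation:
Slide left:
row 0: [16, 16, 64, 64] -> [32, 128, 0, 0]  score +160 (running 160)
row 1: [0, 16, 32, 0] -> [16, 32, 0, 0]  score +0 (running 160)
row 2: [32, 2, 8, 8] -> [32, 2, 16, 0]  score +16 (running 176)
row 3: [16, 0, 2, 16] -> [16, 2, 16, 0]  score +0 (running 176)
Board after move:
 32 128   0   0
 16  32   0   0
 32   2  16   0
 16   2  16   0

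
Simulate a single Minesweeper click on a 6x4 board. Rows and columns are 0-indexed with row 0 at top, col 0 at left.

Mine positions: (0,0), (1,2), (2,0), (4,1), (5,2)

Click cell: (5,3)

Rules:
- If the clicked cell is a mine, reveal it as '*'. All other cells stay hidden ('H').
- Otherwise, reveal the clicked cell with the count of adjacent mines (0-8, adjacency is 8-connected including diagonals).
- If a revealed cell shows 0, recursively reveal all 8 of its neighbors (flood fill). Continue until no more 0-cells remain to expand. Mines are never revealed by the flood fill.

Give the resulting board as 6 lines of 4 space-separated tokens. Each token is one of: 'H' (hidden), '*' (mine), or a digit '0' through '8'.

H H H H
H H H H
H H H H
H H H H
H H H H
H H H 1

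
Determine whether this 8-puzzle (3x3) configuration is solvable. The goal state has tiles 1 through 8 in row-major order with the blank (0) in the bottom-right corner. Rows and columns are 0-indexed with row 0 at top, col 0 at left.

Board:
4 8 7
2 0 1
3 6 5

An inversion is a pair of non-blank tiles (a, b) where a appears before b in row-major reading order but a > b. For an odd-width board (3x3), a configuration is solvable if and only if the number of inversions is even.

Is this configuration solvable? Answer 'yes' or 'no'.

Answer: yes

Derivation:
Inversions (pairs i<j in row-major order where tile[i] > tile[j] > 0): 16
16 is even, so the puzzle is solvable.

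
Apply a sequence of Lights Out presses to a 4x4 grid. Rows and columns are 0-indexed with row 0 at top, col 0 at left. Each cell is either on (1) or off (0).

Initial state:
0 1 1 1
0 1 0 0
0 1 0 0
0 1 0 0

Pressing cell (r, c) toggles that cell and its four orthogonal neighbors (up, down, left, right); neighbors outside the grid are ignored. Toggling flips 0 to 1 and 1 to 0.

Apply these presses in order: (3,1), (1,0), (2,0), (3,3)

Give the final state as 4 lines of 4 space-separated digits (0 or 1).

Answer: 1 1 1 1
0 0 0 0
0 1 0 1
0 0 0 1

Derivation:
After press 1 at (3,1):
0 1 1 1
0 1 0 0
0 0 0 0
1 0 1 0

After press 2 at (1,0):
1 1 1 1
1 0 0 0
1 0 0 0
1 0 1 0

After press 3 at (2,0):
1 1 1 1
0 0 0 0
0 1 0 0
0 0 1 0

After press 4 at (3,3):
1 1 1 1
0 0 0 0
0 1 0 1
0 0 0 1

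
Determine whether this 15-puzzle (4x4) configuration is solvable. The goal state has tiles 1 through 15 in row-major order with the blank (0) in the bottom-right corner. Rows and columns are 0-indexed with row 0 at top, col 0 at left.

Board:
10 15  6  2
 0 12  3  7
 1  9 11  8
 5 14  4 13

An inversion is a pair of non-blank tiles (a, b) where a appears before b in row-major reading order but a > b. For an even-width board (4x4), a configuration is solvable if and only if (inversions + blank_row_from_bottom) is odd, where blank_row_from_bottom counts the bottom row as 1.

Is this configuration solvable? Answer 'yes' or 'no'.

Inversions: 51
Blank is in row 1 (0-indexed from top), which is row 3 counting from the bottom (bottom = 1).
51 + 3 = 54, which is even, so the puzzle is not solvable.

Answer: no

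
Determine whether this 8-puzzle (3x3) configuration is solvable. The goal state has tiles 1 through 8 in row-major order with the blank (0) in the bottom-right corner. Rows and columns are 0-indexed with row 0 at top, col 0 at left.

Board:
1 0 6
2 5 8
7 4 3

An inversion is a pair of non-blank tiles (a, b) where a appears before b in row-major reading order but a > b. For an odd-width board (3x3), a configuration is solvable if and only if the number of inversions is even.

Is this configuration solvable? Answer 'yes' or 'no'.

Answer: yes

Derivation:
Inversions (pairs i<j in row-major order where tile[i] > tile[j] > 0): 12
12 is even, so the puzzle is solvable.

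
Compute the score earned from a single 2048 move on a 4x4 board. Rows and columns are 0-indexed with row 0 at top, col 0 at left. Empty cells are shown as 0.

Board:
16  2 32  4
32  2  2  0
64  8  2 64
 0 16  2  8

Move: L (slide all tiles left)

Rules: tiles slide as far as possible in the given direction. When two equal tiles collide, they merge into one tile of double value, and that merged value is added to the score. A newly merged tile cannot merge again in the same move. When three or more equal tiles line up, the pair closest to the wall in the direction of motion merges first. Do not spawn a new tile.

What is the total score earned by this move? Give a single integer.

Slide left:
row 0: [16, 2, 32, 4] -> [16, 2, 32, 4]  score +0 (running 0)
row 1: [32, 2, 2, 0] -> [32, 4, 0, 0]  score +4 (running 4)
row 2: [64, 8, 2, 64] -> [64, 8, 2, 64]  score +0 (running 4)
row 3: [0, 16, 2, 8] -> [16, 2, 8, 0]  score +0 (running 4)
Board after move:
16  2 32  4
32  4  0  0
64  8  2 64
16  2  8  0

Answer: 4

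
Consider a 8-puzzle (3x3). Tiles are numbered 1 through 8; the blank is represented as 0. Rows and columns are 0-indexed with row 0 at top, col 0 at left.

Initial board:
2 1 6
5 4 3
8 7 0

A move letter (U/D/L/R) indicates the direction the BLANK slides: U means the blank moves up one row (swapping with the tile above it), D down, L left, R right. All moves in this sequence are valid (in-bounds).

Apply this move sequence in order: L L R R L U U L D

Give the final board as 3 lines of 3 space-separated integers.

Answer: 5 2 6
0 1 3
8 4 7

Derivation:
After move 1 (L):
2 1 6
5 4 3
8 0 7

After move 2 (L):
2 1 6
5 4 3
0 8 7

After move 3 (R):
2 1 6
5 4 3
8 0 7

After move 4 (R):
2 1 6
5 4 3
8 7 0

After move 5 (L):
2 1 6
5 4 3
8 0 7

After move 6 (U):
2 1 6
5 0 3
8 4 7

After move 7 (U):
2 0 6
5 1 3
8 4 7

After move 8 (L):
0 2 6
5 1 3
8 4 7

After move 9 (D):
5 2 6
0 1 3
8 4 7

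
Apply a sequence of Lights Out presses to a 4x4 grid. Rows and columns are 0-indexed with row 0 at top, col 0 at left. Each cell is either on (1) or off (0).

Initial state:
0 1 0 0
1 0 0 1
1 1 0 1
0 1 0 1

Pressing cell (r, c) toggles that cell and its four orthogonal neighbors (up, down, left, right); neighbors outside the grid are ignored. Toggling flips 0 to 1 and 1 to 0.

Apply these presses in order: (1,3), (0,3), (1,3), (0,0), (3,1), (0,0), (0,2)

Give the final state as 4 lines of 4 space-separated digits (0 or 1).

Answer: 0 0 0 0
1 0 1 0
1 0 0 1
1 0 1 1

Derivation:
After press 1 at (1,3):
0 1 0 1
1 0 1 0
1 1 0 0
0 1 0 1

After press 2 at (0,3):
0 1 1 0
1 0 1 1
1 1 0 0
0 1 0 1

After press 3 at (1,3):
0 1 1 1
1 0 0 0
1 1 0 1
0 1 0 1

After press 4 at (0,0):
1 0 1 1
0 0 0 0
1 1 0 1
0 1 0 1

After press 5 at (3,1):
1 0 1 1
0 0 0 0
1 0 0 1
1 0 1 1

After press 6 at (0,0):
0 1 1 1
1 0 0 0
1 0 0 1
1 0 1 1

After press 7 at (0,2):
0 0 0 0
1 0 1 0
1 0 0 1
1 0 1 1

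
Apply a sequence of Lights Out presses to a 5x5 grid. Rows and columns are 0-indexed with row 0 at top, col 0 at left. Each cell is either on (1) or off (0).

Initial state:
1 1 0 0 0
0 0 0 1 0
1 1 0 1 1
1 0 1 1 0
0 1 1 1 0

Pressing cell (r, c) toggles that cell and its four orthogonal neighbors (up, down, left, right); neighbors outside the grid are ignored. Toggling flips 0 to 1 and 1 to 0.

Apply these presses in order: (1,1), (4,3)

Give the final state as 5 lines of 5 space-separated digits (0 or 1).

Answer: 1 0 0 0 0
1 1 1 1 0
1 0 0 1 1
1 0 1 0 0
0 1 0 0 1

Derivation:
After press 1 at (1,1):
1 0 0 0 0
1 1 1 1 0
1 0 0 1 1
1 0 1 1 0
0 1 1 1 0

After press 2 at (4,3):
1 0 0 0 0
1 1 1 1 0
1 0 0 1 1
1 0 1 0 0
0 1 0 0 1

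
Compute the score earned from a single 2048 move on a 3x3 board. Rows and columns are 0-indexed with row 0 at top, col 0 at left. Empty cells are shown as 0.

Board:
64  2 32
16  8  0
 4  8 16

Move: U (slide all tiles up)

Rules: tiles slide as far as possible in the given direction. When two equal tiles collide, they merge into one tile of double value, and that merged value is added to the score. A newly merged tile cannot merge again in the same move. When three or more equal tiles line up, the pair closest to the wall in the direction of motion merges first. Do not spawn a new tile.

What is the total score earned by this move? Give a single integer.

Answer: 16

Derivation:
Slide up:
col 0: [64, 16, 4] -> [64, 16, 4]  score +0 (running 0)
col 1: [2, 8, 8] -> [2, 16, 0]  score +16 (running 16)
col 2: [32, 0, 16] -> [32, 16, 0]  score +0 (running 16)
Board after move:
64  2 32
16 16 16
 4  0  0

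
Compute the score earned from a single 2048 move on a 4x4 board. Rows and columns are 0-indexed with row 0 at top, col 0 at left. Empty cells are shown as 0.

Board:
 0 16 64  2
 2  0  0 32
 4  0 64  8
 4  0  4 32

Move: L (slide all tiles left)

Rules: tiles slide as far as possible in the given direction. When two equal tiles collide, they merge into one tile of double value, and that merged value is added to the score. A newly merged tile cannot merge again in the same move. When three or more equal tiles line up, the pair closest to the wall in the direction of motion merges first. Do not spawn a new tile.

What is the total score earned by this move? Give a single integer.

Slide left:
row 0: [0, 16, 64, 2] -> [16, 64, 2, 0]  score +0 (running 0)
row 1: [2, 0, 0, 32] -> [2, 32, 0, 0]  score +0 (running 0)
row 2: [4, 0, 64, 8] -> [4, 64, 8, 0]  score +0 (running 0)
row 3: [4, 0, 4, 32] -> [8, 32, 0, 0]  score +8 (running 8)
Board after move:
16 64  2  0
 2 32  0  0
 4 64  8  0
 8 32  0  0

Answer: 8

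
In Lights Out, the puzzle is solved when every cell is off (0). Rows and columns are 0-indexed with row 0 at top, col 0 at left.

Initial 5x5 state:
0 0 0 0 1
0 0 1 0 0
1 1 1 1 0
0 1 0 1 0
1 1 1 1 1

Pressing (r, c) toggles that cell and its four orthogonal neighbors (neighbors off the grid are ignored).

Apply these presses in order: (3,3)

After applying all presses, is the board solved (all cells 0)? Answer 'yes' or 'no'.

After press 1 at (3,3):
0 0 0 0 1
0 0 1 0 0
1 1 1 0 0
0 1 1 0 1
1 1 1 0 1

Lights still on: 12

Answer: no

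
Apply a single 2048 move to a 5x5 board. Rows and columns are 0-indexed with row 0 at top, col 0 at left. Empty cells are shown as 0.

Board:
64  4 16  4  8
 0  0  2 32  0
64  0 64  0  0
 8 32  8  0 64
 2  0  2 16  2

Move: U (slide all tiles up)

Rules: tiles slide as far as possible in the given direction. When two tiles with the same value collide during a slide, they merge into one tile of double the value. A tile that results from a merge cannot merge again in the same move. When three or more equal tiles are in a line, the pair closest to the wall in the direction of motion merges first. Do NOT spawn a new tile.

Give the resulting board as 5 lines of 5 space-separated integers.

Slide up:
col 0: [64, 0, 64, 8, 2] -> [128, 8, 2, 0, 0]
col 1: [4, 0, 0, 32, 0] -> [4, 32, 0, 0, 0]
col 2: [16, 2, 64, 8, 2] -> [16, 2, 64, 8, 2]
col 3: [4, 32, 0, 0, 16] -> [4, 32, 16, 0, 0]
col 4: [8, 0, 0, 64, 2] -> [8, 64, 2, 0, 0]

Answer: 128   4  16   4   8
  8  32   2  32  64
  2   0  64  16   2
  0   0   8   0   0
  0   0   2   0   0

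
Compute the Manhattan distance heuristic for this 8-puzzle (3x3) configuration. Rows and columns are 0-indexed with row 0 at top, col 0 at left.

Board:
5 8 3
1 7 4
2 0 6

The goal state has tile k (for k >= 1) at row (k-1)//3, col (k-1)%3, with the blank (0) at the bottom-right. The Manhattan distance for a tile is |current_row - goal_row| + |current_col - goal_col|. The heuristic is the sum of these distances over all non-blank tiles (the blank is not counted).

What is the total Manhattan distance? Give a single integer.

Tile 5: (0,0)->(1,1) = 2
Tile 8: (0,1)->(2,1) = 2
Tile 3: (0,2)->(0,2) = 0
Tile 1: (1,0)->(0,0) = 1
Tile 7: (1,1)->(2,0) = 2
Tile 4: (1,2)->(1,0) = 2
Tile 2: (2,0)->(0,1) = 3
Tile 6: (2,2)->(1,2) = 1
Sum: 2 + 2 + 0 + 1 + 2 + 2 + 3 + 1 = 13

Answer: 13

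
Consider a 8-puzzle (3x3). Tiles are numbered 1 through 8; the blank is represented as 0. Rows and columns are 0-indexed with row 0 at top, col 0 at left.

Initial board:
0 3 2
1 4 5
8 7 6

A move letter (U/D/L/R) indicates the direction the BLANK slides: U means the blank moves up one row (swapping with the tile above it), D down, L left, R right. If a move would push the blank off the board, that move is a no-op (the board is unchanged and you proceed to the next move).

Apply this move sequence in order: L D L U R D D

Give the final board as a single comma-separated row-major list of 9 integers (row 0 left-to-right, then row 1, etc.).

Answer: 3, 4, 2, 1, 7, 5, 8, 0, 6

Derivation:
After move 1 (L):
0 3 2
1 4 5
8 7 6

After move 2 (D):
1 3 2
0 4 5
8 7 6

After move 3 (L):
1 3 2
0 4 5
8 7 6

After move 4 (U):
0 3 2
1 4 5
8 7 6

After move 5 (R):
3 0 2
1 4 5
8 7 6

After move 6 (D):
3 4 2
1 0 5
8 7 6

After move 7 (D):
3 4 2
1 7 5
8 0 6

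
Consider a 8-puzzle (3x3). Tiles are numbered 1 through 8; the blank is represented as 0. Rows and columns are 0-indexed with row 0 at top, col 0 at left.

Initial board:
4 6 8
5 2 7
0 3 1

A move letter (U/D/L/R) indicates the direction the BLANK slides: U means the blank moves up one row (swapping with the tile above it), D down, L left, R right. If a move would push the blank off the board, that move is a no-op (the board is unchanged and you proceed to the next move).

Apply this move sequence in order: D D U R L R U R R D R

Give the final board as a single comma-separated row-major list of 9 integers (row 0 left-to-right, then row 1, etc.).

After move 1 (D):
4 6 8
5 2 7
0 3 1

After move 2 (D):
4 6 8
5 2 7
0 3 1

After move 3 (U):
4 6 8
0 2 7
5 3 1

After move 4 (R):
4 6 8
2 0 7
5 3 1

After move 5 (L):
4 6 8
0 2 7
5 3 1

After move 6 (R):
4 6 8
2 0 7
5 3 1

After move 7 (U):
4 0 8
2 6 7
5 3 1

After move 8 (R):
4 8 0
2 6 7
5 3 1

After move 9 (R):
4 8 0
2 6 7
5 3 1

After move 10 (D):
4 8 7
2 6 0
5 3 1

After move 11 (R):
4 8 7
2 6 0
5 3 1

Answer: 4, 8, 7, 2, 6, 0, 5, 3, 1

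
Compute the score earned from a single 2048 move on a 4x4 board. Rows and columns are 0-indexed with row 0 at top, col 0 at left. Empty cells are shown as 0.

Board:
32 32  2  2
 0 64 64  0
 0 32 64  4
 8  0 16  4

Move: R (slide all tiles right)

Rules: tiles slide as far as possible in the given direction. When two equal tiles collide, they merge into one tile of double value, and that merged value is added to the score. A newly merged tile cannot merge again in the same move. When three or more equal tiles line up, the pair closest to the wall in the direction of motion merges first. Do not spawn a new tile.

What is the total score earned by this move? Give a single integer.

Answer: 196

Derivation:
Slide right:
row 0: [32, 32, 2, 2] -> [0, 0, 64, 4]  score +68 (running 68)
row 1: [0, 64, 64, 0] -> [0, 0, 0, 128]  score +128 (running 196)
row 2: [0, 32, 64, 4] -> [0, 32, 64, 4]  score +0 (running 196)
row 3: [8, 0, 16, 4] -> [0, 8, 16, 4]  score +0 (running 196)
Board after move:
  0   0  64   4
  0   0   0 128
  0  32  64   4
  0   8  16   4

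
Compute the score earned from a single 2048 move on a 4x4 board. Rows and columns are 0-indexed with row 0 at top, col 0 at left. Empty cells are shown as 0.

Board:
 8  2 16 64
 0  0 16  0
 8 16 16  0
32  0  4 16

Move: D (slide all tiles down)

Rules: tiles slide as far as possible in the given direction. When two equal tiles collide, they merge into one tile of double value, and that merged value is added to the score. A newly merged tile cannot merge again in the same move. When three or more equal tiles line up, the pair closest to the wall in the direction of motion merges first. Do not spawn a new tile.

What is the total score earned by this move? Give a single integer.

Answer: 48

Derivation:
Slide down:
col 0: [8, 0, 8, 32] -> [0, 0, 16, 32]  score +16 (running 16)
col 1: [2, 0, 16, 0] -> [0, 0, 2, 16]  score +0 (running 16)
col 2: [16, 16, 16, 4] -> [0, 16, 32, 4]  score +32 (running 48)
col 3: [64, 0, 0, 16] -> [0, 0, 64, 16]  score +0 (running 48)
Board after move:
 0  0  0  0
 0  0 16  0
16  2 32 64
32 16  4 16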